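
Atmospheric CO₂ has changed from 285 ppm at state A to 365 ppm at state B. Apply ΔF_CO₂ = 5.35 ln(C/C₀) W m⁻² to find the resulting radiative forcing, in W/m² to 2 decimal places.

CO₂: 5.35 × ln(365/285) = 5.35 × ln(1.28070) = 5.35 × 0.24741 = 1.3236 W/m².

ΔF = 1.32 W/m²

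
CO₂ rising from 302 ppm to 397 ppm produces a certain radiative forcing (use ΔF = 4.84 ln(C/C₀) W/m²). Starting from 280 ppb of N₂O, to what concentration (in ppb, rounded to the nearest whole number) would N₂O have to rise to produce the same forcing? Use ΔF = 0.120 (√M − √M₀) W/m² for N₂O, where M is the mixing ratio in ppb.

CO₂ forcing: 4.84 × ln(397/302) = 4.84 × 0.273509 = 1.32378 W/m².
Set 0.120(√M − √280) = 1.32378: √M = 1.32378/0.120 + √280 = 11.0315 + 16.7332 = 27.7647.
M = (27.7647)² = 770.88 ppb.

M ≈ 771 ppb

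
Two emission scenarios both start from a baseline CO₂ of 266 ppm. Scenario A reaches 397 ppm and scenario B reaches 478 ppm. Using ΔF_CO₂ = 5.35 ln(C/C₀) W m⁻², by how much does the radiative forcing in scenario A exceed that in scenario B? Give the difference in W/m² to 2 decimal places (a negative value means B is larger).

ΔF_A = 5.35 ln(397/266) = 5.35 × 0.40044 = 2.1424 W/m².
ΔF_B = 5.35 ln(478/266) = 5.35 × 0.58611 = 3.1357 W/m².
Difference: 2.1424 − 3.1357 = -0.9933 W/m².
(Equivalently, ΔF_A − ΔF_B = 5.35 ln(397/478) = 5.35 × -0.18567 = -0.9933 W/m².)

ΔF_A − ΔF_B = -0.99 W/m²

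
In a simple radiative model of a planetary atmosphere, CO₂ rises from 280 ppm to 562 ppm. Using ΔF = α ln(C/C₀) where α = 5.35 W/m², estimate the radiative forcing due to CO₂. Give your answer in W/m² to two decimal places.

ΔF = 3.73 W/m²

CO₂: 5.35 × ln(562/280) = 5.35 × ln(2.00714) = 5.35 × 0.69671 = 3.7274 W/m².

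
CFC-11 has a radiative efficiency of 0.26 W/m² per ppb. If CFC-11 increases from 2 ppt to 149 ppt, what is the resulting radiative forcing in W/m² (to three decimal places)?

ΔF = 0.038 W/m²

CFC-11: Δ = 149 − 2 = 147 ppt = 0.147 ppb; ΔF = 0.26 × 0.147 = 0.0382 W/m².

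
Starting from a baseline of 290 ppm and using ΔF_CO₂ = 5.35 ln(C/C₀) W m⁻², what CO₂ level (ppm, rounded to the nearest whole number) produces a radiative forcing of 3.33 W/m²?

Set 5.35 ln(C/290) = 3.33, so ln(C/290) = 3.33/5.35 = 0.62243.
Then C/290 = e^0.62243 = 1.86345, giving C = 290 × 1.86345 = 540.40 ppm.

C ≈ 540 ppm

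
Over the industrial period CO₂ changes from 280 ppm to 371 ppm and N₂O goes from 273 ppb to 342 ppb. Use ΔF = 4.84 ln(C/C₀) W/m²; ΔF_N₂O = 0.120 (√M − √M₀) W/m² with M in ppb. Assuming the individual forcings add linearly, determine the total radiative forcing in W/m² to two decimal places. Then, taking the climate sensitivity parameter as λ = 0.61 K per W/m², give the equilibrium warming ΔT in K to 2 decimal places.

CO₂: 4.84 × ln(371/280) = 4.84 × ln(1.32500) = 4.84 × 0.28141 = 1.3620 W/m².
N₂O: 0.120 × (√342 − √273) = 0.120 × (18.4932 − 16.5227) = 0.120 × 1.9705 = 0.2365 W/m².
Total ΔF = 1.3620 + 0.2365 = 1.5985 W/m².
ΔT = λ ΔF = 0.61 × 1.60 = 0.9760 K.

ΔF = 1.60 W/m²; ΔT = 0.98 K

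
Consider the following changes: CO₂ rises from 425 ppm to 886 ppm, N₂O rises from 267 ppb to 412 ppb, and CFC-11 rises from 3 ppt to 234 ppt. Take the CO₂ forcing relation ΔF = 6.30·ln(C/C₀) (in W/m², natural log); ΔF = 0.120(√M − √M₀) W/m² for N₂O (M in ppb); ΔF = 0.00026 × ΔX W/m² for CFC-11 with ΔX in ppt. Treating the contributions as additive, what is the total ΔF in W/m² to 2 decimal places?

ΔF = 5.16 W/m²

CO₂: 6.30 × ln(886/425) = 6.30 × ln(2.08471) = 6.30 × 0.73463 = 4.6282 W/m².
N₂O: 0.120 × (√412 − √267) = 0.120 × (20.2978 − 16.3401) = 0.120 × 3.9577 = 0.4749 W/m².
CFC-11: ΔF = 0.00026 × (234 − 3) = 0.00026 × 231 = 0.0601 W/m².
Total ΔF = 4.6282 + 0.4749 + 0.0601 = 5.1632 W/m².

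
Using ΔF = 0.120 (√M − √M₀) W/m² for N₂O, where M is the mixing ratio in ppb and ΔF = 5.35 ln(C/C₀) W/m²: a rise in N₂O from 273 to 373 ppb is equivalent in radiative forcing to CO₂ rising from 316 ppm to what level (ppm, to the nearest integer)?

C ≈ 336 ppm

N₂O forcing: 0.120 × (√373 − √273) = 0.120 × (19.3132 − 16.5227) = 0.120 × 2.7905 = 0.33486 W/m².
Set 5.35 ln(C/316) = 0.33486: ln(C/316) = 0.33486/5.35 = 0.06259, so C = 316 × e^0.06259 = 316 × 1.06459 = 336.41 ppm.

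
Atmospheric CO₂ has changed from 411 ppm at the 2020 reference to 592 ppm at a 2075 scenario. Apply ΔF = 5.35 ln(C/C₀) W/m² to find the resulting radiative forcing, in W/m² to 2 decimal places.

CO₂ absorption bands are partially saturated, so forcing scales with the logarithm of the concentration ratio.
CO₂: 5.35 × ln(592/411) = 5.35 × ln(1.44039) = 5.35 × 0.36491 = 1.9523 W/m².

ΔF = 1.95 W/m²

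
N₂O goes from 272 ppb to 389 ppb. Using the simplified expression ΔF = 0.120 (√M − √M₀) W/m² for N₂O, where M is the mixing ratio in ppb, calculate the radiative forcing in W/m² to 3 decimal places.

ΔF = 0.388 W/m²

N₂O: 0.120 × (√389 − √272) = 0.120 × (19.7231 − 16.4924) = 0.120 × 3.2307 = 0.3877 W/m².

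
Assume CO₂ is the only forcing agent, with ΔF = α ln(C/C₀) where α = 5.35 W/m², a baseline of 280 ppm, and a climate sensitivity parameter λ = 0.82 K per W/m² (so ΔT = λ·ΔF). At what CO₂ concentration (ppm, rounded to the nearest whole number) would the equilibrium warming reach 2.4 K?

Required forcing: ΔF = ΔT/λ = 2.4/0.82 = 2.9268 W/m².
Then ln(C/280) = ΔF/5.35 = 2.9268/5.35 = 0.54707.
So C = 280 × e^0.54707 = 280 × 1.72818 = 483.89 ppm.

C ≈ 484 ppm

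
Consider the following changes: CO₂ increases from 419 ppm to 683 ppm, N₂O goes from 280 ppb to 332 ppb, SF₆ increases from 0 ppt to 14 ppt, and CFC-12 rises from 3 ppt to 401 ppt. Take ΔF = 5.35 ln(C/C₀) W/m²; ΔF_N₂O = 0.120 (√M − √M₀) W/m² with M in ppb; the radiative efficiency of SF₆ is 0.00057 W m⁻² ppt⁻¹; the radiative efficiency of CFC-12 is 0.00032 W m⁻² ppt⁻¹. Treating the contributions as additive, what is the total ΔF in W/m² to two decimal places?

CO₂: 5.35 × ln(683/419) = 5.35 × ln(1.63007) = 5.35 × 0.48862 = 2.6141 W/m².
N₂O: 0.120 × (√332 − √280) = 0.120 × (18.2209 − 16.7332) = 0.120 × 1.4877 = 0.1785 W/m².
SF₆: ΔF = 0.00057 × (14 − 0) = 0.00057 × 14 = 0.0080 W/m².
CFC-12: ΔF = 0.00032 × (401 − 3) = 0.00032 × 398 = 0.1274 W/m².
Total ΔF = 2.6141 + 0.1785 + 0.0080 + 0.1274 = 2.9280 W/m².

ΔF = 2.93 W/m²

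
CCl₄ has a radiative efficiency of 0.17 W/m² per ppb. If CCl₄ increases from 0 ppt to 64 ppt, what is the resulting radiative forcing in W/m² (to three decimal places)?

ΔF = 0.011 W/m²

CCl₄: Δ = 64 − 0 = 64 ppt = 0.064 ppb; ΔF = 0.17 × 0.064 = 0.0109 W/m².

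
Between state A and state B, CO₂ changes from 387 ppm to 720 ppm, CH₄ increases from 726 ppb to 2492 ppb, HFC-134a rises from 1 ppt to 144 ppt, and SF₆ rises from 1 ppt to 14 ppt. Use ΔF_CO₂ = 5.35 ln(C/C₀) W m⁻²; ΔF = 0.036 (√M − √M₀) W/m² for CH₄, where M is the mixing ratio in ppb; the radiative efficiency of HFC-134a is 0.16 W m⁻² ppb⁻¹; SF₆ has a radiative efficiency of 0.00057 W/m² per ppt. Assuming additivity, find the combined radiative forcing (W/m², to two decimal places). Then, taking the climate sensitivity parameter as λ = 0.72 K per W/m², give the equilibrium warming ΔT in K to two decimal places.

CO₂: 5.35 × ln(720/387) = 5.35 × ln(1.86047) = 5.35 × 0.62083 = 3.3214 W/m².
CH₄: 0.036 × (√2492 − √726) = 0.036 × (49.9199 − 26.9444) = 0.036 × 22.9755 = 0.8271 W/m².
HFC-134a: Δ = 144 − 1 = 143 ppt = 0.143 ppb; ΔF = 0.16 × 0.143 = 0.0229 W/m².
SF₆: ΔF = 0.00057 × (14 − 1) = 0.00057 × 13 = 0.0074 W/m².
Total ΔF = 3.3214 + 0.8271 + 0.0229 + 0.0074 = 4.1788 W/m².
ΔT = λ ΔF = 0.72 × 4.18 = 3.0096 K.

ΔF = 4.18 W/m²; ΔT = 3.01 K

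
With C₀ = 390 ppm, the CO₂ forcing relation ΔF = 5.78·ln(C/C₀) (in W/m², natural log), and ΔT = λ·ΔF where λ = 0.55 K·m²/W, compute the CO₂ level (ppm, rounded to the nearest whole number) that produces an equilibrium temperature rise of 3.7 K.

Required forcing: ΔF = ΔT/λ = 3.7/0.55 = 6.7273 W/m².
Then ln(C/390) = ΔF/5.78 = 6.7273/5.78 = 1.16389.
So C = 390 × e^1.16389 = 390 × 3.20237 = 1248.92 ppm.

C ≈ 1249 ppm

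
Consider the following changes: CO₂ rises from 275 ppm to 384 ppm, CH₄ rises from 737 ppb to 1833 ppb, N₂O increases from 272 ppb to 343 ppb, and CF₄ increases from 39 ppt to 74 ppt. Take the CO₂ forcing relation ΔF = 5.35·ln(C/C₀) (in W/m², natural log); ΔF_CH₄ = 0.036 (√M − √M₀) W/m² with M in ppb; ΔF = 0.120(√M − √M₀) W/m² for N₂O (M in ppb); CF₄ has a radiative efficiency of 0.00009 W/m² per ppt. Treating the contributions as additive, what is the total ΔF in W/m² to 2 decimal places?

ΔF = 2.60 W/m²

CO₂: 5.35 × ln(384/275) = 5.35 × ln(1.39636) = 5.35 × 0.33387 = 1.7862 W/m².
CH₄: 0.036 × (√1833 − √737) = 0.036 × (42.8135 − 27.1477) = 0.036 × 15.6658 = 0.5640 W/m².
N₂O: 0.120 × (√343 − √272) = 0.120 × (18.5203 − 16.4924) = 0.120 × 2.0279 = 0.2433 W/m².
CF₄: ΔF = 0.00009 × (74 − 39) = 0.00009 × 35 = 0.0032 W/m².
Total ΔF = 1.7862 + 0.5640 + 0.2433 + 0.0032 = 2.5967 W/m².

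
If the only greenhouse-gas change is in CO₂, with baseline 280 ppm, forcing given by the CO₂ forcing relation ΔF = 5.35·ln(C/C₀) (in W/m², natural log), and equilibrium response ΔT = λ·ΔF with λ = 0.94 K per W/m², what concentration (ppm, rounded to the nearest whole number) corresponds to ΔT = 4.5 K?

C ≈ 685 ppm

Required forcing: ΔF = ΔT/λ = 4.5/0.94 = 4.7872 W/m².
Then ln(C/280) = ΔF/5.35 = 4.7872/5.35 = 0.89480.
So C = 280 × e^0.89480 = 280 × 2.44685 = 685.12 ppm.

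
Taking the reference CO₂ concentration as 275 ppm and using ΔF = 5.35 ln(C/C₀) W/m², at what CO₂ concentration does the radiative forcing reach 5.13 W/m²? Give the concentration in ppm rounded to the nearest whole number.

C ≈ 717 ppm

Set 5.35 ln(C/275) = 5.13, so ln(C/275) = 5.13/5.35 = 0.95888.
Then C/275 = e^0.95888 = 2.60877, giving C = 275 × 2.60877 = 717.41 ppm.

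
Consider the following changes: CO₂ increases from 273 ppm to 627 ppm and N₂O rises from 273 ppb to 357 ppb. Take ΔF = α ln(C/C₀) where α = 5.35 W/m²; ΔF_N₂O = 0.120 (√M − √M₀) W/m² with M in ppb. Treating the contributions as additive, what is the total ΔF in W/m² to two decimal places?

ΔF = 4.73 W/m²

CO₂: 5.35 × ln(627/273) = 5.35 × ln(2.29670) = 5.35 × 0.83147 = 4.4484 W/m².
N₂O: 0.120 × (√357 − √273) = 0.120 × (18.8944 − 16.5227) = 0.120 × 2.3717 = 0.2846 W/m².
Total ΔF = 4.4484 + 0.2846 = 4.7330 W/m².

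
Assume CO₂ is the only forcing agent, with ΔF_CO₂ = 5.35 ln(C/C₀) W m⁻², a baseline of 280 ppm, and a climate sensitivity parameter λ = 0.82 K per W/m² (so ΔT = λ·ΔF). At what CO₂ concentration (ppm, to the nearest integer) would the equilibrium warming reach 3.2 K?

Required forcing: ΔF = ΔT/λ = 3.2/0.82 = 3.9024 W/m².
Then ln(C/280) = ΔF/5.35 = 3.9024/5.35 = 0.72942.
So C = 280 × e^0.72942 = 280 × 2.07388 = 580.69 ppm.

C ≈ 581 ppm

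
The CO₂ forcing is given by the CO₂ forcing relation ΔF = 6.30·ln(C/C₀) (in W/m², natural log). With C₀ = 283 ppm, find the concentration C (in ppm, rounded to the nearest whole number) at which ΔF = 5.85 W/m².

C ≈ 716 ppm

Set 6.30 ln(C/283) = 5.85, so ln(C/283) = 5.85/6.30 = 0.92857.
Then C/283 = e^0.92857 = 2.53089, giving C = 283 × 2.53089 = 716.24 ppm.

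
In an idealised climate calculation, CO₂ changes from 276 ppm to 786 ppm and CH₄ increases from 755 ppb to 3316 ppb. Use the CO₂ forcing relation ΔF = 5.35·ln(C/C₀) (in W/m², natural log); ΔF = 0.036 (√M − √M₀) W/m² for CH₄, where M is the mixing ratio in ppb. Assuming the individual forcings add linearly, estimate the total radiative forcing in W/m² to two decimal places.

ΔF = 6.68 W/m²

CO₂: 5.35 × ln(786/276) = 5.35 × ln(2.84783) = 5.35 × 1.04656 = 5.5991 W/m².
CH₄: 0.036 × (√3316 − √755) = 0.036 × (57.5847 − 27.4773) = 0.036 × 30.1074 = 1.0839 W/m².
Total ΔF = 5.5991 + 1.0839 = 6.6830 W/m².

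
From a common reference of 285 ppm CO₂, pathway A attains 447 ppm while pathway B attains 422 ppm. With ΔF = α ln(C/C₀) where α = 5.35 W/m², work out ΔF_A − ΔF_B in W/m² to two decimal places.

ΔF_A = 5.35 ln(447/285) = 5.35 × 0.45007 = 2.4079 W/m².
ΔF_B = 5.35 ln(422/285) = 5.35 × 0.39252 = 2.1000 W/m².
Difference: 2.4079 − 2.1000 = 0.3079 W/m².
(Equivalently, ΔF_A − ΔF_B = 5.35 ln(447/422) = 5.35 × 0.05755 = 0.3079 W/m².)

ΔF_A − ΔF_B = 0.31 W/m²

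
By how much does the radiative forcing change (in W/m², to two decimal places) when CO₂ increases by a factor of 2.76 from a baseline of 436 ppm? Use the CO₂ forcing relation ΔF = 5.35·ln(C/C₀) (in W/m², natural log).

ΔF = 5.43 W/m²

Because the forcing depends only on the ratio C/C₀, the initial concentration does not enter.
ΔF = 5.35 × ln(2.76) = 5.35 × 1.01523 = 5.4315 W/m².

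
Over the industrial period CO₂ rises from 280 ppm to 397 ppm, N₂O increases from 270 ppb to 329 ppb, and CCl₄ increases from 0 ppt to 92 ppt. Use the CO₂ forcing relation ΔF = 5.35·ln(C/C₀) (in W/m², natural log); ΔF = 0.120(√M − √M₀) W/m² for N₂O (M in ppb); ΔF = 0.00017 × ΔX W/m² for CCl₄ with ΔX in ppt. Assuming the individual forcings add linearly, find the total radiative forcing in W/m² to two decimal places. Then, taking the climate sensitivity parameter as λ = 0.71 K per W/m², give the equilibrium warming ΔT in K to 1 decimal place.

ΔF = 2.09 W/m²; ΔT = 1.5 K

CO₂: 5.35 × ln(397/280) = 5.35 × ln(1.41786) = 5.35 × 0.34915 = 1.8680 W/m².
N₂O: 0.120 × (√329 − √270) = 0.120 × (18.1384 − 16.4317) = 0.120 × 1.7067 = 0.2048 W/m².
CCl₄: ΔF = 0.00017 × (92 − 0) = 0.00017 × 92 = 0.0156 W/m².
Total ΔF = 1.8680 + 0.2048 + 0.0156 = 2.0884 W/m².
ΔT = λ ΔF = 0.71 × 2.09 = 1.4839 K.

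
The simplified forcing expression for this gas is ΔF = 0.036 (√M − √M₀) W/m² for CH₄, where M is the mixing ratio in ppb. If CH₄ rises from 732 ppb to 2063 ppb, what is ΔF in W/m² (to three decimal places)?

CH₄: 0.036 × (√2063 − √732) = 0.036 × (45.4203 − 27.0555) = 0.036 × 18.3648 = 0.6611 W/m².

ΔF = 0.661 W/m²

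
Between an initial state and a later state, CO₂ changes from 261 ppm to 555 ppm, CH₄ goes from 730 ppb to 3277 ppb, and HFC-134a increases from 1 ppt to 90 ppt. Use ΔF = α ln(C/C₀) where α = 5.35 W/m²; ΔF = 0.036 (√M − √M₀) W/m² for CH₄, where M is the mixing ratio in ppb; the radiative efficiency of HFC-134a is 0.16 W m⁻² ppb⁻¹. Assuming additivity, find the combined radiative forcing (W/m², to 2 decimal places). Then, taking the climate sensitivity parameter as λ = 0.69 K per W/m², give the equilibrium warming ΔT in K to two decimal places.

ΔF = 5.14 W/m²; ΔT = 3.55 K

CO₂: 5.35 × ln(555/261) = 5.35 × ln(2.12644) = 5.35 × 0.75445 = 4.0363 W/m².
CH₄: 0.036 × (√3277 − √730) = 0.036 × (57.2451 − 27.0185) = 0.036 × 30.2266 = 1.0882 W/m².
HFC-134a: Δ = 90 − 1 = 89 ppt = 0.089 ppb; ΔF = 0.16 × 0.089 = 0.0142 W/m².
Total ΔF = 4.0363 + 1.0882 + 0.0142 = 5.1387 W/m².
ΔT = λ ΔF = 0.69 × 5.14 = 3.5466 K.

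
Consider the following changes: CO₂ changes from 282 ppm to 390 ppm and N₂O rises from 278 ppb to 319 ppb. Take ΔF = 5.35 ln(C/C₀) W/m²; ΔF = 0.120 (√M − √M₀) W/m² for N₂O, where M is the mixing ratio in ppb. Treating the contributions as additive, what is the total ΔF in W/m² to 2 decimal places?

CO₂: 5.35 × ln(390/282) = 5.35 × ln(1.38298) = 5.35 × 0.32424 = 1.7347 W/m².
N₂O: 0.120 × (√319 − √278) = 0.120 × (17.8606 − 16.6733) = 0.120 × 1.1873 = 0.1425 W/m².
Total ΔF = 1.7347 + 0.1425 = 1.8772 W/m².

ΔF = 1.88 W/m²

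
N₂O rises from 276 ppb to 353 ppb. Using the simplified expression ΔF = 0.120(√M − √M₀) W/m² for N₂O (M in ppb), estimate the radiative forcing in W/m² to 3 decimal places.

N₂O: 0.120 × (√353 − √276) = 0.120 × (18.7883 − 16.6132) = 0.120 × 2.1751 = 0.2610 W/m².

ΔF = 0.261 W/m²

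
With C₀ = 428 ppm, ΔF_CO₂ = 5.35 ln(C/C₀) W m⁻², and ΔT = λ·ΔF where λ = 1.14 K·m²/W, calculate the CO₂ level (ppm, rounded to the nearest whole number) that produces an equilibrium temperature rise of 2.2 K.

Required forcing: ΔF = ΔT/λ = 2.2/1.14 = 1.9298 W/m².
Then ln(C/428) = ΔF/5.35 = 1.9298/5.35 = 0.36071.
So C = 428 × e^0.36071 = 428 × 1.43435 = 613.90 ppm.

C ≈ 614 ppm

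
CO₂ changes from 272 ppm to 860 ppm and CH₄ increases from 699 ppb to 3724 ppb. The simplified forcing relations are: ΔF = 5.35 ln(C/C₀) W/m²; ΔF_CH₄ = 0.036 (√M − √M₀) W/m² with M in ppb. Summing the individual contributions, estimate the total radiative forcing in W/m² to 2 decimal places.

ΔF = 7.40 W/m²

CO₂: 5.35 × ln(860/272) = 5.35 × ln(3.16176) = 5.35 × 1.15113 = 6.1585 W/m².
CH₄: 0.036 × (√3724 − √699) = 0.036 × (61.0246 − 26.4386) = 0.036 × 34.5860 = 1.2451 W/m².
Total ΔF = 6.1585 + 1.2451 = 7.4036 W/m².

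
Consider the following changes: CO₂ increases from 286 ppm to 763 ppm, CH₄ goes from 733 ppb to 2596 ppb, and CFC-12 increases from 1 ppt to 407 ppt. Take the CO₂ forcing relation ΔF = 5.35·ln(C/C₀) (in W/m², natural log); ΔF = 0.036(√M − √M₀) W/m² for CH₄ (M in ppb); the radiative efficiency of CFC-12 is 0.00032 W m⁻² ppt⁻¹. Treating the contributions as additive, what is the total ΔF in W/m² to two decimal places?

ΔF = 6.24 W/m²

CO₂: 5.35 × ln(763/286) = 5.35 × ln(2.66783) = 5.35 × 0.98127 = 5.2498 W/m².
CH₄: 0.036 × (√2596 − √733) = 0.036 × (50.9510 − 27.0740) = 0.036 × 23.8770 = 0.8596 W/m².
CFC-12: ΔF = 0.00032 × (407 − 1) = 0.00032 × 406 = 0.1299 W/m².
Total ΔF = 5.2498 + 0.8596 + 0.1299 = 6.2393 W/m².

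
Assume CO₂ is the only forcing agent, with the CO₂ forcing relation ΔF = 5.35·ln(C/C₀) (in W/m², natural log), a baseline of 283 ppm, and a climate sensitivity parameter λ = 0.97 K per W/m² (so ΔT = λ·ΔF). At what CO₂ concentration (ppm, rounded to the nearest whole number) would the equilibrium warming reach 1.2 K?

Required forcing: ΔF = ΔT/λ = 1.2/0.97 = 1.2371 W/m².
Then ln(C/283) = ΔF/5.35 = 1.2371/5.35 = 0.23123.
So C = 283 × e^0.23123 = 283 × 1.26015 = 356.62 ppm.

C ≈ 357 ppm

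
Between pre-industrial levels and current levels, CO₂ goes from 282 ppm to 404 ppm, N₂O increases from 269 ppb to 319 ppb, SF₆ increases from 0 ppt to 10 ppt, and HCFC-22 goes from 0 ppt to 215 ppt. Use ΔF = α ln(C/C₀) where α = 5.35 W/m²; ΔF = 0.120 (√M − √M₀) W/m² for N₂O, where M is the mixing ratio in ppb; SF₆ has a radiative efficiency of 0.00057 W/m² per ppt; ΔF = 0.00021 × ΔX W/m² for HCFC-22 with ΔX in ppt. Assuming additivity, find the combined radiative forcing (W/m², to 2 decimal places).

CO₂: 5.35 × ln(404/282) = 5.35 × ln(1.43262) = 5.35 × 0.35950 = 1.9233 W/m².
N₂O: 0.120 × (√319 − √269) = 0.120 × (17.8606 − 16.4012) = 0.120 × 1.4594 = 0.1751 W/m².
SF₆: ΔF = 0.00057 × (10 − 0) = 0.00057 × 10 = 0.0057 W/m².
HCFC-22: ΔF = 0.00021 × (215 − 0) = 0.00021 × 215 = 0.0452 W/m².
Total ΔF = 1.9233 + 0.1751 + 0.0057 + 0.0452 = 2.1493 W/m².

ΔF = 2.15 W/m²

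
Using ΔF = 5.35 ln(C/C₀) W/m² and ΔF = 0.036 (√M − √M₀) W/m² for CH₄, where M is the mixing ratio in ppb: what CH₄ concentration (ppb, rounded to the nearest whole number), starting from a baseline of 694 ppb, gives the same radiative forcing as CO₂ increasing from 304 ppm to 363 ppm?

CO₂ forcing: 5.35 × ln(363/304) = 5.35 × 0.177375 = 0.94896 W/m².
Set 0.036(√M − √694) = 0.94896: √M = 0.94896/0.036 + √694 = 26.3600 + 26.3439 = 52.7039.
M = (52.7039)² = 2777.70 ppb.

M ≈ 2778 ppb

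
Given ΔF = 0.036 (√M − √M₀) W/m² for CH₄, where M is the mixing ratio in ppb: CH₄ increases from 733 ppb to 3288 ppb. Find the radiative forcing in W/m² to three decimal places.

CH₄: 0.036 × (√3288 − √733) = 0.036 × (57.3411 − 27.0740) = 0.036 × 30.2671 = 1.0896 W/m².

ΔF = 1.090 W/m²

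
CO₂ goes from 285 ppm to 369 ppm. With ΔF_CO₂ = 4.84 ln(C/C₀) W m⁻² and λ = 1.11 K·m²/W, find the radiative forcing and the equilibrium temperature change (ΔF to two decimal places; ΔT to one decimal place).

CO₂: 4.84 × ln(369/285) = 4.84 × ln(1.29474) = 4.84 × 0.25831 = 1.2502 W/m².
ΔT = λ ΔF = 1.11 × 1.25 = 1.3875 K.

ΔF = 1.25 W/m²; ΔT = 1.4 K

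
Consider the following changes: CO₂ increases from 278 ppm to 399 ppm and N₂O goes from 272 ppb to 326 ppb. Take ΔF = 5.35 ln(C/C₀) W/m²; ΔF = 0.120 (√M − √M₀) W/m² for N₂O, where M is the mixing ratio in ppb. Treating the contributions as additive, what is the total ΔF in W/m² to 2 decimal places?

CO₂: 5.35 × ln(399/278) = 5.35 × ln(1.43525) = 5.35 × 0.36134 = 1.9332 W/m².
N₂O: 0.120 × (√326 − √272) = 0.120 × (18.0555 − 16.4924) = 0.120 × 1.5631 = 0.1876 W/m².
Total ΔF = 1.9332 + 0.1876 = 2.1208 W/m².

ΔF = 2.12 W/m²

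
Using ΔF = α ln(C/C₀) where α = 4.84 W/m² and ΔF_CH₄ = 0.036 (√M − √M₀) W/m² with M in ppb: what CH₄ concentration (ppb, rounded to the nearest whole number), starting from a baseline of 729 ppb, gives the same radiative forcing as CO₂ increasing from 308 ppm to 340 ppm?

M ≈ 1623 ppb

CO₂ forcing: 4.84 × ln(340/308) = 4.84 × 0.098846 = 0.47841 W/m².
Set 0.036(√M − √729) = 0.47841: √M = 0.47841/0.036 + √729 = 13.2892 + 27.0000 = 40.2892.
M = (40.2892)² = 1623.22 ppb.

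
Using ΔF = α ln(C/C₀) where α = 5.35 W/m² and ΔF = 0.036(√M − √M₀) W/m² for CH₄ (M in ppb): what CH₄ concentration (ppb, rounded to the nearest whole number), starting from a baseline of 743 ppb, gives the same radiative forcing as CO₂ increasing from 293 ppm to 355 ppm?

M ≈ 3112 ppb

CO₂ forcing: 5.35 × ln(355/293) = 5.35 × 0.191945 = 1.02691 W/m².
Set 0.036(√M − √743) = 1.02691: √M = 1.02691/0.036 + √743 = 28.5253 + 27.2580 = 55.7833.
M = (55.7833)² = 3111.78 ppb.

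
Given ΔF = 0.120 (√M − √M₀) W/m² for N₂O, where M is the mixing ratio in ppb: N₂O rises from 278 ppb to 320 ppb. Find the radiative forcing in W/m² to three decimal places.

ΔF = 0.146 W/m²

N₂O: 0.120 × (√320 − √278) = 0.120 × (17.8885 − 16.6733) = 0.120 × 1.2152 = 0.1458 W/m².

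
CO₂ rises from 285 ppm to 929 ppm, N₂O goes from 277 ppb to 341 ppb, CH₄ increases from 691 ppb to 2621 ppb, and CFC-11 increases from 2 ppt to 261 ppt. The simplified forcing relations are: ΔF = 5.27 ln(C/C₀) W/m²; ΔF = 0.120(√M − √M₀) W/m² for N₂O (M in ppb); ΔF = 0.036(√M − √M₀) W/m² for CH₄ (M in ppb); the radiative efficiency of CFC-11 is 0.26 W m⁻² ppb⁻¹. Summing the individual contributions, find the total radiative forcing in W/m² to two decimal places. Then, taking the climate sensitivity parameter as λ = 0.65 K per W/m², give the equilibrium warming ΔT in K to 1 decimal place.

ΔF = 7.41 W/m²; ΔT = 4.8 K

CO₂: 5.27 × ln(929/285) = 5.27 × ln(3.25965) = 5.27 × 1.18162 = 6.2271 W/m².
N₂O: 0.120 × (√341 − √277) = 0.120 × (18.4662 − 16.6433) = 0.120 × 1.8229 = 0.2187 W/m².
CH₄: 0.036 × (√2621 − √691) = 0.036 × (51.1957 − 26.2869) = 0.036 × 24.9088 = 0.8967 W/m².
CFC-11: Δ = 261 − 2 = 259 ppt = 0.259 ppb; ΔF = 0.26 × 0.259 = 0.0673 W/m².
Total ΔF = 6.2271 + 0.2187 + 0.8967 + 0.0673 = 7.4098 W/m².
ΔT = λ ΔF = 0.65 × 7.41 = 4.8165 K.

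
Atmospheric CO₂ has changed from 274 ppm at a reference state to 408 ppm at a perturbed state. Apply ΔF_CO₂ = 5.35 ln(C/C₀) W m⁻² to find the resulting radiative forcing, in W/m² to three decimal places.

ΔF = 2.130 W/m²

CO₂ absorption bands are partially saturated, so forcing scales with the logarithm of the concentration ratio.
CO₂: 5.35 × ln(408/274) = 5.35 × ln(1.48905) = 5.35 × 0.39814 = 2.1300 W/m².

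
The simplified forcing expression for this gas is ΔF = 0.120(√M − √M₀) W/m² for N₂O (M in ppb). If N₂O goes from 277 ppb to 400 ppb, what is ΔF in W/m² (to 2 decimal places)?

N₂O: 0.120 × (√400 − √277) = 0.120 × (20.0000 − 16.6433) = 0.120 × 3.3567 = 0.4028 W/m².

ΔF = 0.40 W/m²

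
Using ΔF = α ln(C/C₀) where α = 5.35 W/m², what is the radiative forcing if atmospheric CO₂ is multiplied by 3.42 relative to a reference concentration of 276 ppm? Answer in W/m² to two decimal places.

ΔF = 6.58 W/m²

Because the forcing depends only on the ratio C/C₀, the initial concentration does not enter.
ΔF = 5.35 × ln(3.42) = 5.35 × 1.22964 = 6.5786 W/m².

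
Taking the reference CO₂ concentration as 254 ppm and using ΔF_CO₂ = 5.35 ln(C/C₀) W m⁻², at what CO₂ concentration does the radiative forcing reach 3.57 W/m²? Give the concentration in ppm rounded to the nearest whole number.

C ≈ 495 ppm

Set 5.35 ln(C/254) = 3.57, so ln(C/254) = 3.57/5.35 = 0.66729.
Then C/254 = e^0.66729 = 1.94895, giving C = 254 × 1.94895 = 495.03 ppm.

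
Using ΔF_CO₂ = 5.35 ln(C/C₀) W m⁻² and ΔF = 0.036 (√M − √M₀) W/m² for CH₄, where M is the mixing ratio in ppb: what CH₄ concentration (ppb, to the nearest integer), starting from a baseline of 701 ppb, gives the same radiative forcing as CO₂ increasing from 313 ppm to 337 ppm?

M ≈ 1403 ppb

CO₂ forcing: 5.35 × ln(337/313) = 5.35 × 0.073880 = 0.39526 W/m².
Set 0.036(√M − √701) = 0.39526: √M = 0.39526/0.036 + √701 = 10.9794 + 26.4764 = 37.4558.
M = (37.4558)² = 1402.94 ppb.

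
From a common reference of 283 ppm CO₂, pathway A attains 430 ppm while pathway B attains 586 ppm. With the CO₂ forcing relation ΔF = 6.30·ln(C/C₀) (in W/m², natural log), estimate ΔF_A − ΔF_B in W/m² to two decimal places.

ΔF_A = 6.30 ln(430/283) = 6.30 × 0.41834 = 2.6355 W/m².
ΔF_B = 6.30 ln(586/283) = 6.30 × 0.72787 = 4.5856 W/m².
Difference: 2.6355 − 4.5856 = -1.9501 W/m².

ΔF_A − ΔF_B = -1.95 W/m²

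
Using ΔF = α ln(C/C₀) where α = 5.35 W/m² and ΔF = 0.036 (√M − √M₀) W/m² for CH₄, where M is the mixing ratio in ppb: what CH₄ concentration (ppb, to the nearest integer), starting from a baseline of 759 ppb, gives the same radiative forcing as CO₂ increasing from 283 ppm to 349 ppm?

M ≈ 3446 ppb

CO₂ forcing: 5.35 × ln(349/283) = 5.35 × 0.209625 = 1.12149 W/m².
Set 0.036(√M − √759) = 1.12149: √M = 1.12149/0.036 + √759 = 31.1525 + 27.5500 = 58.7025.
M = (58.7025)² = 3445.98 ppb.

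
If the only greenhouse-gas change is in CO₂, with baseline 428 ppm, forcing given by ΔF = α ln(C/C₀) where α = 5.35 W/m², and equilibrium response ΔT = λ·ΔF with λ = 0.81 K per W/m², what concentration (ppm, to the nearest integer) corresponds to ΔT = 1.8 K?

C ≈ 648 ppm

Required forcing: ΔF = ΔT/λ = 1.8/0.81 = 2.2222 W/m².
Then ln(C/428) = ΔF/5.35 = 2.2222/5.35 = 0.41536.
So C = 428 × e^0.41536 = 428 × 1.51492 = 648.39 ppm.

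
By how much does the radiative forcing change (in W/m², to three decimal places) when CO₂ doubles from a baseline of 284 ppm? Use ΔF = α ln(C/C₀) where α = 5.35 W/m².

ΔF = 3.708 W/m²

Because the forcing depends only on the ratio C/C₀, the initial concentration does not enter.
ΔF = 5.35 × ln(2) = 5.35 × 0.69315 = 3.7084 W/m².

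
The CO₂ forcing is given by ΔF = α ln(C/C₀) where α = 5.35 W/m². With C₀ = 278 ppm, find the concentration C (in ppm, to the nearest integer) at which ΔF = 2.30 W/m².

Set 5.35 ln(C/278) = 2.30, so ln(C/278) = 2.30/5.35 = 0.42991.
Then C/278 = e^0.42991 = 1.53712, giving C = 278 × 1.53712 = 427.32 ppm.

C ≈ 427 ppm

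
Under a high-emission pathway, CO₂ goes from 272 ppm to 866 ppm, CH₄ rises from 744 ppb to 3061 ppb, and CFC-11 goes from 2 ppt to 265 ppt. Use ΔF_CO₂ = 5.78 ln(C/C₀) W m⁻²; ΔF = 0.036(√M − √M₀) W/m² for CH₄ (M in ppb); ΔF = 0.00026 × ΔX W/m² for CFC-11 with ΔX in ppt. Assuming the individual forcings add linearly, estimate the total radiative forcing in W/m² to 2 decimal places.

CO₂: 5.78 × ln(866/272) = 5.78 × ln(3.18382) = 5.78 × 1.15808 = 6.6937 W/m².
CH₄: 0.036 × (√3061 − √744) = 0.036 × (55.3263 − 27.2764) = 0.036 × 28.0499 = 1.0098 W/m².
CFC-11: ΔF = 0.00026 × (265 − 2) = 0.00026 × 263 = 0.0684 W/m².
Total ΔF = 6.6937 + 1.0098 + 0.0684 = 7.7719 W/m².

ΔF = 7.77 W/m²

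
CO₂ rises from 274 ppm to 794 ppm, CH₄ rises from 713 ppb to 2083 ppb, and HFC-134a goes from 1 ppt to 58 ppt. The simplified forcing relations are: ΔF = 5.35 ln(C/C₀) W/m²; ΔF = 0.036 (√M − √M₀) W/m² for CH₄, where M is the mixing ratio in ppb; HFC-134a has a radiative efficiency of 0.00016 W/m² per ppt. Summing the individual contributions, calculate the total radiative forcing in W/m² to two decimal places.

CO₂: 5.35 × ln(794/274) = 5.35 × ln(2.89781) = 5.35 × 1.06396 = 5.6922 W/m².
CH₄: 0.036 × (√2083 − √713) = 0.036 × (45.6399 − 26.7021) = 0.036 × 18.9378 = 0.6818 W/m².
HFC-134a: ΔF = 0.00016 × (58 − 1) = 0.00016 × 57 = 0.0091 W/m².
Total ΔF = 5.6922 + 0.6818 + 0.0091 = 6.3831 W/m².

ΔF = 6.38 W/m²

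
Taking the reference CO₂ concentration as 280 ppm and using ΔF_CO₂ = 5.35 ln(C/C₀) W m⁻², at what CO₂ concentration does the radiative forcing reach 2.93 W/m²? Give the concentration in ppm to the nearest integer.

C ≈ 484 ppm

Set 5.35 ln(C/280) = 2.93, so ln(C/280) = 2.93/5.35 = 0.54766.
Then C/280 = e^0.54766 = 1.72920, giving C = 280 × 1.72920 = 484.18 ppm.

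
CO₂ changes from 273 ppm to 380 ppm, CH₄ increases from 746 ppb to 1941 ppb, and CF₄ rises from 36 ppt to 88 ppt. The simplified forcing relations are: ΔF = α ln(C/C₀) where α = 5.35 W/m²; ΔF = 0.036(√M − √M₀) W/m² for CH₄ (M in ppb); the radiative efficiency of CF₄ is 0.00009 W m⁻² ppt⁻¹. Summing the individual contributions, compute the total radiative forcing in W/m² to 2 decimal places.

ΔF = 2.38 W/m²

CO₂: 5.35 × ln(380/273) = 5.35 × ln(1.39194) = 5.35 × 0.33070 = 1.7692 W/m².
CH₄: 0.036 × (√1941 − √746) = 0.036 × (44.0568 − 27.3130) = 0.036 × 16.7438 = 0.6028 W/m².
CF₄: ΔF = 0.00009 × (88 − 36) = 0.00009 × 52 = 0.0047 W/m².
Total ΔF = 1.7692 + 0.6028 + 0.0047 = 2.3767 W/m².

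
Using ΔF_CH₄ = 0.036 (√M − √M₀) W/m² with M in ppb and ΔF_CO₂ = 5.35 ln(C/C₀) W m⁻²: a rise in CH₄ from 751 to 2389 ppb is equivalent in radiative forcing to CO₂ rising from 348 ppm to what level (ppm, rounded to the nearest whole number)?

C ≈ 402 ppm

CH₄ forcing: 0.036 × (√2389 − √751) = 0.036 × (48.8774 − 27.4044) = 0.036 × 21.4730 = 0.77303 W/m².
Set 5.35 ln(C/348) = 0.77303: ln(C/348) = 0.77303/5.35 = 0.14449, so C = 348 × e^0.14449 = 348 × 1.15545 = 402.10 ppm.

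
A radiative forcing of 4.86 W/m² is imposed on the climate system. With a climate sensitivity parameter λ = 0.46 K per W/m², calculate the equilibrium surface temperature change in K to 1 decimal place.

ΔT = 2.2 K

ΔT = λ ΔF = 0.46 × 4.86 = 2.2356 K.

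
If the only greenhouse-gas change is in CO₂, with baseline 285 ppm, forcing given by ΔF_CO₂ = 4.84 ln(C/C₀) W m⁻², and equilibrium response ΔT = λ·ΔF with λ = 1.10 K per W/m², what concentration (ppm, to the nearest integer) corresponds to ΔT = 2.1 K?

C ≈ 423 ppm

Required forcing: ΔF = ΔT/λ = 2.1/1.10 = 1.9091 W/m².
Then ln(C/285) = ΔF/4.84 = 1.9091/4.84 = 0.39444.
So C = 285 × e^0.39444 = 285 × 1.48355 = 422.81 ppm.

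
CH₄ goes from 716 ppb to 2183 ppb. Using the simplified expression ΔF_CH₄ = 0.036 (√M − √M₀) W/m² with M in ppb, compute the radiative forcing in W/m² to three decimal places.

CH₄: 0.036 × (√2183 − √716) = 0.036 × (46.7226 − 26.7582) = 0.036 × 19.9644 = 0.7187 W/m².

ΔF = 0.719 W/m²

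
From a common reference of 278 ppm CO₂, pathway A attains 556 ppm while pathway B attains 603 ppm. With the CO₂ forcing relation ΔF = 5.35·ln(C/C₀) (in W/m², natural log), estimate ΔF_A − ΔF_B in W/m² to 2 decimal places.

ΔF_A − ΔF_B = -0.43 W/m²

ΔF_A = 5.35 ln(556/278) = 5.35 × 0.69315 = 3.7084 W/m².
ΔF_B = 5.35 ln(603/278) = 5.35 × 0.77430 = 4.1425 W/m².
Difference: 3.7084 − 4.1425 = -0.4341 W/m².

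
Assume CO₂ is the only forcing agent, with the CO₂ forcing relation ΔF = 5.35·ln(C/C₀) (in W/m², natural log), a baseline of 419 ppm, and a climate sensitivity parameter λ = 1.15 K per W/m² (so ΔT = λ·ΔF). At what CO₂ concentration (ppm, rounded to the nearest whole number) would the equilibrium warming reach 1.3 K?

C ≈ 518 ppm

Required forcing: ΔF = ΔT/λ = 1.3/1.15 = 1.1304 W/m².
Then ln(C/419) = ΔF/5.35 = 1.1304/5.35 = 0.21129.
So C = 419 × e^0.21129 = 419 × 1.23527 = 517.58 ppm.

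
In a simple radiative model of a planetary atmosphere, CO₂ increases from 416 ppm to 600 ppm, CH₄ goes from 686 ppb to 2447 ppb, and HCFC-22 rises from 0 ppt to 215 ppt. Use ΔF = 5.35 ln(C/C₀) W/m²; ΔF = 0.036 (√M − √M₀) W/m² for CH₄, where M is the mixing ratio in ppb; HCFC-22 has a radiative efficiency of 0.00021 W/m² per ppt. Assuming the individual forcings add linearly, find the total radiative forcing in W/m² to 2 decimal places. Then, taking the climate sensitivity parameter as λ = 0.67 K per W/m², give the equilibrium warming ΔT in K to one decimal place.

CO₂: 5.35 × ln(600/416) = 5.35 × ln(1.44231) = 5.35 × 0.36625 = 1.9594 W/m².
CH₄: 0.036 × (√2447 − √686) = 0.036 × (49.4672 − 26.1916) = 0.036 × 23.2756 = 0.8379 W/m².
HCFC-22: ΔF = 0.00021 × (215 − 0) = 0.00021 × 215 = 0.0452 W/m².
Total ΔF = 1.9594 + 0.8379 + 0.0452 = 2.8425 W/m².
ΔT = λ ΔF = 0.67 × 2.84 = 1.9028 K.

ΔF = 2.84 W/m²; ΔT = 1.9 K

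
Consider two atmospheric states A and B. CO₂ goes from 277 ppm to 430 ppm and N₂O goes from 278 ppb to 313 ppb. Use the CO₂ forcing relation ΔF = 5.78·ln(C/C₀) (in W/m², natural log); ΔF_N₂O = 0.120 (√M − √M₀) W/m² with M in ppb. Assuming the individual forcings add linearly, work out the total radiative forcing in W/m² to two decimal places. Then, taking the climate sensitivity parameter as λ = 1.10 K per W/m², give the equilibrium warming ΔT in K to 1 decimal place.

ΔF = 2.66 W/m²; ΔT = 2.9 K

CO₂: 5.78 × ln(430/277) = 5.78 × ln(1.55235) = 5.78 × 0.43977 = 2.5419 W/m².
N₂O: 0.120 × (√313 − √278) = 0.120 × (17.6918 − 16.6733) = 0.120 × 1.0185 = 0.1222 W/m².
Total ΔF = 2.5419 + 0.1222 = 2.6641 W/m².
ΔT = λ ΔF = 1.10 × 2.66 = 2.9260 K.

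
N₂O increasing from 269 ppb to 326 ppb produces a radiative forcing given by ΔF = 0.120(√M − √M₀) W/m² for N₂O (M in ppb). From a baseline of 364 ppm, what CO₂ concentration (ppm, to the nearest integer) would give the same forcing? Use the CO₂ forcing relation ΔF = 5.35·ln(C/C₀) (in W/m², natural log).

C ≈ 378 ppm

N₂O forcing: 0.120 × (√326 − √269) = 0.120 × (18.0555 − 16.4012) = 0.120 × 1.6543 = 0.19852 W/m².
Set 5.35 ln(C/364) = 0.19852: ln(C/364) = 0.19852/5.35 = 0.03711, so C = 364 × e^0.03711 = 364 × 1.03781 = 377.76 ppm.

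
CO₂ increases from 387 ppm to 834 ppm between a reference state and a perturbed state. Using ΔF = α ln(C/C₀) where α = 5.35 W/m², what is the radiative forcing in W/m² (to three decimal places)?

CO₂ absorption bands are partially saturated, so forcing scales with the logarithm of the concentration ratio.
CO₂: 5.35 × ln(834/387) = 5.35 × ln(2.15504) = 5.35 × 0.76781 = 4.1078 W/m².

ΔF = 4.108 W/m²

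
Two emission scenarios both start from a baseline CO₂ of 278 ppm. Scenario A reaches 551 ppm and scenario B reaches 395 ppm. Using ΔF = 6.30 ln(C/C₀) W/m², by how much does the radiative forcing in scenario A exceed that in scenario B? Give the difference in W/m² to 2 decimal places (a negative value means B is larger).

ΔF_A = 6.30 ln(551/278) = 6.30 × 0.68411 = 4.3099 W/m².
ΔF_B = 6.30 ln(395/278) = 6.30 × 0.35126 = 2.2129 W/m².
Difference: 4.3099 − 2.2129 = 2.0970 W/m².

ΔF_A − ΔF_B = 2.10 W/m²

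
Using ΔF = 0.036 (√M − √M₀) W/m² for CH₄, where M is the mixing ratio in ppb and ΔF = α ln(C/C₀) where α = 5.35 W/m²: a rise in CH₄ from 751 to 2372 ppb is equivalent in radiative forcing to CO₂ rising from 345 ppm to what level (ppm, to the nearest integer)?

C ≈ 398 ppm

CH₄ forcing: 0.036 × (√2372 − √751) = 0.036 × (48.7032 − 27.4044) = 0.036 × 21.2988 = 0.76676 W/m².
Set 5.35 ln(C/345) = 0.76676: ln(C/345) = 0.76676/5.35 = 0.14332, so C = 345 × e^0.14332 = 345 × 1.15410 = 398.16 ppm.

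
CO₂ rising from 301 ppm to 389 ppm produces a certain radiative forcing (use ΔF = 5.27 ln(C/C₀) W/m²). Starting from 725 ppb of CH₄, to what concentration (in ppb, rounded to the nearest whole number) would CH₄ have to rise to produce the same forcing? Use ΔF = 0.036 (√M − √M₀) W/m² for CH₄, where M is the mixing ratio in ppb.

CO₂ forcing: 5.27 × ln(389/301) = 5.27 × 0.256469 = 1.35159 W/m².
Set 0.036(√M − √725) = 1.35159: √M = 1.35159/0.036 + √725 = 37.5442 + 26.9258 = 64.4700.
M = (64.4700)² = 4156.38 ppb.

M ≈ 4156 ppb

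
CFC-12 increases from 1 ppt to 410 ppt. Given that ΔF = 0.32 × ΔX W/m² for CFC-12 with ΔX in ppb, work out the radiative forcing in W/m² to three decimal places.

CFC-12: Δ = 410 − 1 = 409 ppt = 0.409 ppb; ΔF = 0.32 × 0.409 = 0.1309 W/m².

ΔF = 0.131 W/m²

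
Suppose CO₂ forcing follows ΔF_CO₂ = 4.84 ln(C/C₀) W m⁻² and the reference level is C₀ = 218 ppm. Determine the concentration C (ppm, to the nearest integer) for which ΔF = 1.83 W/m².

Set 4.84 ln(C/218) = 1.83, so ln(C/218) = 1.83/4.84 = 0.37810.
Then C/218 = e^0.37810 = 1.45951, giving C = 218 × 1.45951 = 318.17 ppm.

C ≈ 318 ppm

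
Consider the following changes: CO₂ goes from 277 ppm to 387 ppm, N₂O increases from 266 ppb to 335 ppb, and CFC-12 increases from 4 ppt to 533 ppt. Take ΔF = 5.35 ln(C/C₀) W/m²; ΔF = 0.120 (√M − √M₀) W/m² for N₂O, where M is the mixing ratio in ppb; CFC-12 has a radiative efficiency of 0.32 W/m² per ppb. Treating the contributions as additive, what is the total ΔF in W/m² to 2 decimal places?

CO₂: 5.35 × ln(387/277) = 5.35 × ln(1.39711) = 5.35 × 0.33441 = 1.7891 W/m².
N₂O: 0.120 × (√335 − √266) = 0.120 × (18.3030 − 16.3095) = 0.120 × 1.9935 = 0.2392 W/m².
CFC-12: Δ = 533 − 4 = 529 ppt = 0.529 ppb; ΔF = 0.32 × 0.529 = 0.1693 W/m².
Total ΔF = 1.7891 + 0.2392 + 0.1693 = 2.1976 W/m².

ΔF = 2.20 W/m²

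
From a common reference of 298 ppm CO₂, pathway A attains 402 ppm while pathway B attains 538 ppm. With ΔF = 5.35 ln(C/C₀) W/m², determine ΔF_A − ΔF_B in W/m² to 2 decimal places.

ΔF_A = 5.35 ln(402/298) = 5.35 × 0.29936 = 1.6016 W/m².
ΔF_B = 5.35 ln(538/298) = 5.35 × 0.59077 = 3.1606 W/m².
Difference: 1.6016 − 3.1606 = -1.5590 W/m².
(Equivalently, ΔF_A − ΔF_B = 5.35 ln(402/538) = 5.35 × -0.29141 = -1.5590 W/m².)

ΔF_A − ΔF_B = -1.56 W/m²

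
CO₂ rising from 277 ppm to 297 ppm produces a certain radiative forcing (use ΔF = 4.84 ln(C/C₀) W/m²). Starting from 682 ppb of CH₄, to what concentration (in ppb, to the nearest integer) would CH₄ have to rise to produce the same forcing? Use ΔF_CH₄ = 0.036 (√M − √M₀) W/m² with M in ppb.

M ≈ 1259 ppb

CO₂ forcing: 4.84 × ln(297/277) = 4.84 × 0.069715 = 0.33742 W/m².
Set 0.036(√M − √682) = 0.33742: √M = 0.33742/0.036 + √682 = 9.3728 + 26.1151 = 35.4879.
M = (35.4879)² = 1259.39 ppb.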